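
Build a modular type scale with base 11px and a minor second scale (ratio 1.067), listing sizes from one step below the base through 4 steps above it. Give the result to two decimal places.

Step -1: 11.0 ÷ 1.067 = 10.31
Step 0: 11px
Step 1: 11.0 × 1.067 = 11.74
Step 2: 11.0 × 1.067² = 12.52
Step 3: 11.0 × 1.067³ = 13.36
Step 4: 11.0 × 1.067⁴ = 14.26

10.31px, 11.00px, 11.74px, 12.52px, 13.36px, 14.26px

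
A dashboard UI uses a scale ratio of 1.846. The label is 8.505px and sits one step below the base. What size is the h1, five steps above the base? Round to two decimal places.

8.505 × 1.846⁶ = 8.505 × 39.57220 ≈ 336.562

336.56px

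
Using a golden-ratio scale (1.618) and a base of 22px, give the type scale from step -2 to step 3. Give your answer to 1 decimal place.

Step -2: 22.0 ÷ 1.618² = 8.4
Step -1: 22.0 ÷ 1.618 = 13.6
Step 0: 22px
Step 1: 22.0 × 1.618 = 35.6
Step 2: 22.0 × 1.618² = 57.6
Step 3: 22.0 × 1.618³ = 93.2

8.4px, 13.6px, 22.0px, 35.6px, 57.6px, 93.2px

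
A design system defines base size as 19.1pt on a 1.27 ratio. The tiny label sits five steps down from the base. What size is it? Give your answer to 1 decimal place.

A modular type scale is a geometric sequence: sizeₙ = base × rⁿ.
19.1 ÷ 1.27⁵ = 19.1 ÷ 3.30384 ≈ 5.78

5.8pt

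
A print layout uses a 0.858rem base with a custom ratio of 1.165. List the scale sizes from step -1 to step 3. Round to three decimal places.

0.736rem, 0.858rem, 1.000rem, 1.164rem, 1.357rem

Step -1: 0.858 ÷ 1.165 = 0.736
Step 0: 0.858rem
Step 1: 0.858 × 1.165 = 1.000
Step 2: 0.858 × 1.165² = 1.164
Step 3: 0.858 × 1.165³ = 1.357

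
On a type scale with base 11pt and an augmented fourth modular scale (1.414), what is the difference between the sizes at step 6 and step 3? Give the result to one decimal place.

56.8pt

Step 3: 11.0 × 1.414³ = 31.099pt
Step 6: 11.0 × 1.414⁶ = 87.920pt
Difference: 87.920 − 31.099 = 56.821pt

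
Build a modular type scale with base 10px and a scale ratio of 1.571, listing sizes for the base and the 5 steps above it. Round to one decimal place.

10.0px, 15.7px, 24.7px, 38.8px, 60.9px, 95.7px

Step 0: 10px
Step 1: 10.0 × 1.571 = 15.7
Step 2: 10.0 × 1.571² = 24.7
Step 3: 10.0 × 1.571³ = 38.8
Step 4: 10.0 × 1.571⁴ = 60.9
Step 5: 10.0 × 1.571⁵ = 95.7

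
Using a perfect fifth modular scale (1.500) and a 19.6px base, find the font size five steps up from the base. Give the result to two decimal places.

19.6 × 1.500⁵ = 19.6 × 7.59375 ≈ 148.84

148.84px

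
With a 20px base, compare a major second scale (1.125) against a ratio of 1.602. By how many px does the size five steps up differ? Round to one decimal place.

175.0px

Major second: 20.0 × 1.125⁵ = 36.041px
At 1.602: 20.0 × 1.602⁵ = 211.029px
Difference: 211.029 − 36.041 = 174.988px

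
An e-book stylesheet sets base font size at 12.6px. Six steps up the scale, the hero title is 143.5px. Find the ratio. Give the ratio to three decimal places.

r⁶ = 143.5 / 12.6, so r = (143.5/12.6)^(1/6).
r = 11.3889^(1/6) ≈ 1.5000

1.500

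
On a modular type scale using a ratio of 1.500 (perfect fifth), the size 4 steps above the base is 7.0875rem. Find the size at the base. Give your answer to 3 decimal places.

Moving from step +4 to step +0 is 4 steps down, so divide by r⁴.
7.0875 ÷ 1.500⁴ = 7.0875 ÷ 5.06250 ≈ 1.400

1.400rem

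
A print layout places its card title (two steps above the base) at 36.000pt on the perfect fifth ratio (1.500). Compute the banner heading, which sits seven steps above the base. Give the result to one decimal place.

273.4pt

36.000 × 1.500⁵ = 36.000 × 7.59375 ≈ 273.375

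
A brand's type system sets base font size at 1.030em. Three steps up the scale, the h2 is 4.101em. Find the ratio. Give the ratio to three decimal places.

r³ = 4.101 / 1.030, so r = (4.101/1.030)^(1/3).
r = 3.9816^(1/3) ≈ 1.5850

1.585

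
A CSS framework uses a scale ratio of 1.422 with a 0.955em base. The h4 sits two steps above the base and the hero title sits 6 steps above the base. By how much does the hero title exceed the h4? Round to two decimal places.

5.96em

Step 2: 0.955 × 1.422² = 1.9311em
Step 6: 0.955 × 1.422⁶ = 7.8959em
Difference: 7.8959 − 1.9311 = 5.9648em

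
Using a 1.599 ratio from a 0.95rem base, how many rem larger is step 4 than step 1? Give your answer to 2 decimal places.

Step 1: 0.95 × 1.599 = 1.5191rem
Step 4: 0.95 × 1.599⁴ = 6.2104rem
Difference: 6.2104 − 1.5191 = 4.6913rem

4.69rem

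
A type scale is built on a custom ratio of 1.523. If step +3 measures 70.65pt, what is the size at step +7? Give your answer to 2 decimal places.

Moving from step +3 to step +7 is 4 steps up, so multiply by r⁴.
70.65 × 1.523⁴ = 70.65 × 5.38021 ≈ 380.112

380.11pt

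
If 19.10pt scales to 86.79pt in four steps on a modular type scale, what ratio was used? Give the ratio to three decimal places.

r⁴ = 86.79 / 19.10, so r = (86.79/19.10)^(1/4).
r = 4.5440^(1/4) ≈ 1.4600

1.460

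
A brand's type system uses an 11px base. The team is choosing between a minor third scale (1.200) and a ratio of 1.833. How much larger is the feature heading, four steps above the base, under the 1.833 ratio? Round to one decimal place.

Minor third: 11.0 × 1.200⁴ = 22.810px
At 1.833: 11.0 × 1.833⁴ = 124.177px
Difference: 124.177 − 22.810 = 101.367px

101.4px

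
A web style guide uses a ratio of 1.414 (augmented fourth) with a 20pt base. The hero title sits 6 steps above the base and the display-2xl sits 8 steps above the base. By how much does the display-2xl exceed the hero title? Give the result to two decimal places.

Step 6: 20.0 × 1.414⁶ = 159.8551pt
Step 8: 20.0 × 1.414⁸ = 319.6136pt
Difference: 319.6136 − 159.8551 = 159.7585pt

159.76pt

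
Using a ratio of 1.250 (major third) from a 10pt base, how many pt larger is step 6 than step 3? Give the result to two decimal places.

18.62pt

Step 3: 10.0 × 1.250³ = 19.5312pt
Step 6: 10.0 × 1.250⁶ = 38.1470pt
Difference: 38.1470 − 19.5312 = 18.6158pt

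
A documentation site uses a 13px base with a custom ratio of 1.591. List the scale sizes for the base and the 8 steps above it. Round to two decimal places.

13.00px, 20.68px, 32.91px, 52.35px, 83.30px, 132.52px, 210.85px, 335.46px, 533.71px

Step 0: 13px
Step 1: 13.0 × 1.591 = 20.68
Step 2: 13.0 × 1.591² = 32.91
Step 3: 13.0 × 1.591³ = 52.35
Step 4: 13.0 × 1.591⁴ = 83.30
Step 5: 13.0 × 1.591⁵ = 132.52
Step 6: 13.0 × 1.591⁶ = 210.85
Step 7: 13.0 × 1.591⁷ = 335.46
Step 8: 13.0 × 1.591⁸ = 533.71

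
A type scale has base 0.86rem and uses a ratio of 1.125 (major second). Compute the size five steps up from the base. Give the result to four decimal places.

Every step multiplies by the scale ratio.
0.86 × 1.125⁵ = 0.86 × 1.80203 ≈ 1.5497

1.5497rem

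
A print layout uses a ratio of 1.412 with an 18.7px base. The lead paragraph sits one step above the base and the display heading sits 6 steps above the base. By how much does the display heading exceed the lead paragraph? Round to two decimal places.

121.80px

Step 1: 18.7 × 1.412 = 26.4044px
Step 6: 18.7 × 1.412⁶ = 148.2005px
Difference: 148.2005 − 26.4044 = 121.7961px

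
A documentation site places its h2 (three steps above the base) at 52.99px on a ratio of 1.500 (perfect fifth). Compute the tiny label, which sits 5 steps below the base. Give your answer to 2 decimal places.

2.07px

52.99 ÷ 1.500⁸ = 52.99 ÷ 25.62891 ≈ 2.068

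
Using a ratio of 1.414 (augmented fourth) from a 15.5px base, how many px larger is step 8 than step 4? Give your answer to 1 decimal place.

185.7px

Step 4: 15.5 × 1.414⁴ = 61.963px
Step 8: 15.5 × 1.414⁸ = 247.701px
Difference: 247.701 − 61.963 = 185.738px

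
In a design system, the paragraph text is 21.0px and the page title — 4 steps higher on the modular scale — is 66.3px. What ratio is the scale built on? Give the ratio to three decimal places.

1.333

The ratio satisfies 21.0 × r⁴ = 66.3, so r = (66.3 / 21.0)^(1/4).
r = 3.1571^(1/4) ≈ 1.3330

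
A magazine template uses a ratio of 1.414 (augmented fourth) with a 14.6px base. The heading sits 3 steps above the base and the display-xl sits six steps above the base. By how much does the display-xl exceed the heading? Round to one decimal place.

75.4px

Step 3: 14.6 × 1.414³ = 41.276px
Step 6: 14.6 × 1.414⁶ = 116.694px
Difference: 116.694 − 41.276 = 75.418px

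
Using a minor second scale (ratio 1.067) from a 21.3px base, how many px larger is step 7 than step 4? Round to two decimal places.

Step 4: 21.3 × 1.067⁴ = 27.6081px
Step 7: 21.3 × 1.067⁷ = 33.5375px
Difference: 33.5375 − 27.6081 = 5.9294px

5.93px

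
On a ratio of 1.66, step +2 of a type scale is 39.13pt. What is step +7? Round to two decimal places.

39.13 × 1.66⁵ = 39.13 × 12.60493 ≈ 493.231

493.23pt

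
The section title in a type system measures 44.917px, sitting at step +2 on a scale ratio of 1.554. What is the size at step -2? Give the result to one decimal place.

The gap is -2 − (2) = -4 steps, so the factor is 1.554^-4.
44.917 ÷ 1.554⁴ = 44.917 ÷ 5.83182 ≈ 7.702

7.7px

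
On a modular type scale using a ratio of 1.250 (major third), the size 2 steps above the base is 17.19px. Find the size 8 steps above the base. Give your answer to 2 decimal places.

17.19 × 1.250⁶ = 17.19 × 3.81470 ≈ 65.575

65.57px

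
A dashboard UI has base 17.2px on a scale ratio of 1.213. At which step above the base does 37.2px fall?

1.213ⁿ = 37.2 / 17.2 = 2.1628
n = ln(2.1628) / ln(1.213) = 0.7714 / 0.1931 ≈ 3.99

4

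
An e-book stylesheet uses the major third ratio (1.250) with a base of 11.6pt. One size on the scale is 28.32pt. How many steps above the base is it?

4

1.250ⁿ = 28.32 / 11.6 = 2.4414
n = ln(2.4414) / ln(1.250) = 0.8926 / 0.2231 ≈ 4.00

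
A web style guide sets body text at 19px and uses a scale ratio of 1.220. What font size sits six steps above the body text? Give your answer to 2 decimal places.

Each step on a modular scale multiplies by the ratio, so the size n steps from the base is base × ratioⁿ.
19.0 × 1.220⁶ = 19.0 × 3.29730 ≈ 62.65

62.65px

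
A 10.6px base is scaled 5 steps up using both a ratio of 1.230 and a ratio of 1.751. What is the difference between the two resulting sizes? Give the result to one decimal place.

144.6px

At 1.230: 10.6 × 1.230⁵ = 29.842px
At 1.751: 10.6 × 1.751⁵ = 174.476px
Difference: 174.476 − 29.842 = 144.634px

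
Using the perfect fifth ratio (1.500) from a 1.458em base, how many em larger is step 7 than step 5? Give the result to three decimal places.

13.840em

Step 5: 1.458 × 1.500⁵ = 11.07169em
Step 7: 1.458 × 1.500⁷ = 24.91130em
Difference: 24.91130 − 11.07169 = 13.83961em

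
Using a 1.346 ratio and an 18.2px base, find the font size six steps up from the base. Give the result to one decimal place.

108.2px

Every step multiplies by the scale ratio.
18.2 × 1.346⁶ = 18.2 × 5.94662 ≈ 108.23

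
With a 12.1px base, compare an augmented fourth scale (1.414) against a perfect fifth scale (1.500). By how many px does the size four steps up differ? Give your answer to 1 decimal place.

Augmented fourth: 12.1 × 1.414⁴ = 48.371px
Perfect fifth: 12.1 × 1.500⁴ = 61.256px
Difference: 61.256 − 48.371 = 12.885px

12.9px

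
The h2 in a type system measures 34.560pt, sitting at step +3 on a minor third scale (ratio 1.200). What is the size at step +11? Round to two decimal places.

148.60pt

34.560 × 1.200⁸ = 34.560 × 4.29982 ≈ 148.602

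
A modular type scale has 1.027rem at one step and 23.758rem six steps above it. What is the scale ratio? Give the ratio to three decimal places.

1.688

r⁶ = 23.758 / 1.027, so r = (23.758/1.027)^(1/6).
r = 23.1334^(1/6) ≈ 1.6880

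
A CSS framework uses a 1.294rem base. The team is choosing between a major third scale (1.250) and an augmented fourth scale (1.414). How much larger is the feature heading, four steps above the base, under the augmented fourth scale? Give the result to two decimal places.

Major third: 1.294 × 1.250⁴ = 3.1592rem
Augmented fourth: 1.294 × 1.414⁴ = 5.1729rem
Difference: 5.1729 − 3.1592 = 2.0137rem

2.01rem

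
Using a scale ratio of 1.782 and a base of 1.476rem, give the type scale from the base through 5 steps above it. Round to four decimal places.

1.4760rem, 2.6302rem, 4.6871rem, 8.3524rem, 14.8839rem, 26.5231rem

Step 0: 1.476rem
Step 1: 1.476 × 1.782 = 2.6302
Step 2: 1.476 × 1.782² = 4.6871
Step 3: 1.476 × 1.782³ = 8.3524
Step 4: 1.476 × 1.782⁴ = 14.8839
Step 5: 1.476 × 1.782⁵ = 26.5231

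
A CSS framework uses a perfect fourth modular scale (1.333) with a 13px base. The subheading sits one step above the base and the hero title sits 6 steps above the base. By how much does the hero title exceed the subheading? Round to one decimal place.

Step 1: 13.0 × 1.333 = 17.329px
Step 6: 13.0 × 1.333⁶ = 72.933px
Difference: 72.933 − 17.329 = 55.604px

55.6px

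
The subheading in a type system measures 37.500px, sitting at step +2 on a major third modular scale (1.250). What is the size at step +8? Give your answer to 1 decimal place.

143.1px

37.500 × 1.250⁶ = 37.500 × 3.81470 ≈ 143.051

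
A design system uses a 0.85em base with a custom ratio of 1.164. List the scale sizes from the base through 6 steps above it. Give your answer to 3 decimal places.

Step 0: 0.85em
Step 1: 0.85 × 1.164 = 0.989
Step 2: 0.85 × 1.164² = 1.152
Step 3: 0.85 × 1.164³ = 1.341
Step 4: 0.85 × 1.164⁴ = 1.560
Step 5: 0.85 × 1.164⁵ = 1.816
Step 6: 0.85 × 1.164⁶ = 2.114

0.850em, 0.989em, 1.152em, 1.341em, 1.560em, 1.816em, 2.114em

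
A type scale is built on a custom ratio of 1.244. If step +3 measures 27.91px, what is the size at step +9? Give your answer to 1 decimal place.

27.91 × 1.244⁶ = 27.91 × 3.70614 ≈ 103.438

103.4px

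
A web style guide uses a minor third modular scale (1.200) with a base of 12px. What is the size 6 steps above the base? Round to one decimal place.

Each step on a modular scale multiplies by the ratio, so the size n steps from the base is base × ratioⁿ.
12.0 × 1.200⁶ = 12.0 × 2.98598 ≈ 35.83

35.8px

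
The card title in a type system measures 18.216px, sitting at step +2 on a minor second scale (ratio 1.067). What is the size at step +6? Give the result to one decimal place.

23.6px

18.216 × 1.067⁴ = 18.216 × 1.29616 ≈ 23.611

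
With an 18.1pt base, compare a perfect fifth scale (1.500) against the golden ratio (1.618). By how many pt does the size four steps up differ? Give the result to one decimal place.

32.4pt

Perfect fifth: 18.1 × 1.500⁴ = 91.631pt
Golden ratio: 18.1 × 1.618⁴ = 124.049pt
Difference: 124.049 − 91.631 = 32.418pt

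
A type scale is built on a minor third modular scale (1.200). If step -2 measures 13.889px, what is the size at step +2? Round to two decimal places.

13.889 × 1.200⁴ = 13.889 × 2.07360 ≈ 28.800

28.80px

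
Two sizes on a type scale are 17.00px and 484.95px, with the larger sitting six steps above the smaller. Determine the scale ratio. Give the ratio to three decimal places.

1.748

The ratio satisfies 17.00 × r⁶ = 484.95, so r = (484.95 / 17.00)^(1/6).
r = 28.5265^(1/6) ≈ 1.7480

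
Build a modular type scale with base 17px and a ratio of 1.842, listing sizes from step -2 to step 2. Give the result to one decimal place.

5.0px, 9.2px, 17.0px, 31.3px, 57.7px

Step -2: 17.0 ÷ 1.842² = 5.0
Step -1: 17.0 ÷ 1.842 = 9.2
Step 0: 17px
Step 1: 17.0 × 1.842 = 31.3
Step 2: 17.0 × 1.842² = 57.7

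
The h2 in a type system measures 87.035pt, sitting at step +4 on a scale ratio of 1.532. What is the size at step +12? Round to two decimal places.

87.035 × 1.532⁸ = 87.035 × 30.34381 ≈ 2640.974

2640.97pt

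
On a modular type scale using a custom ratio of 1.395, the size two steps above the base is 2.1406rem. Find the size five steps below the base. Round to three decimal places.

0.208rem

The gap is -5 − (2) = -7 steps, so the factor is 1.395^-7.
2.1406 ÷ 1.395⁷ = 2.1406 ÷ 10.28062 ≈ 0.208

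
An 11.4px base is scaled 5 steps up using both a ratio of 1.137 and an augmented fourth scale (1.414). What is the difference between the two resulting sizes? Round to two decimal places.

At 1.137: 11.4 × 1.137⁵ = 21.6624px
Augmented fourth: 11.4 × 1.414⁵ = 64.4395px
Difference: 64.4395 − 21.6624 = 42.7771px

42.78px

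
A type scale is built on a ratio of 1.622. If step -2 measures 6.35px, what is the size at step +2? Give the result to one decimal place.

Moving from step -2 to step +2 is 4 steps up, so multiply by r⁴.
6.35 × 1.622⁴ = 6.35 × 6.92155 ≈ 43.952

44.0px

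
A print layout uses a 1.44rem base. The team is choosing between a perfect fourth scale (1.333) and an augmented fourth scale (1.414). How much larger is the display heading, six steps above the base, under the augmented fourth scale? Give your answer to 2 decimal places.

3.43rem

Perfect fourth: 1.44 × 1.333⁶ = 8.0787rem
Augmented fourth: 1.44 × 1.414⁶ = 11.5096rem
Difference: 11.5096 − 8.0787 = 3.4309rem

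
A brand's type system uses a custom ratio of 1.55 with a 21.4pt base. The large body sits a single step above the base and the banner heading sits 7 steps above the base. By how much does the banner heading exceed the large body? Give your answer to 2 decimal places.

426.81pt

Step 1: 21.4 × 1.55 = 33.1700pt
Step 7: 21.4 × 1.55⁷ = 459.9765pt
Difference: 459.9765 − 33.1700 = 426.8065pt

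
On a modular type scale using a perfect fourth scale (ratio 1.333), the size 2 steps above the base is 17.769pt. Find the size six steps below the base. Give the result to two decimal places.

1.78pt

The gap is -6 − (2) = -8 steps, so the factor is 1.333^-8.
17.769 ÷ 1.333⁸ = 17.769 ÷ 9.96876 ≈ 1.782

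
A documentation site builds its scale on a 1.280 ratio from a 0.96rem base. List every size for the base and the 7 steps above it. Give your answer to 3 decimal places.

Step 0: 0.96rem
Step 1: 0.96 × 1.280 = 1.229
Step 2: 0.96 × 1.280² = 1.573
Step 3: 0.96 × 1.280³ = 2.013
Step 4: 0.96 × 1.280⁴ = 2.577
Step 5: 0.96 × 1.280⁵ = 3.299
Step 6: 0.96 × 1.280⁶ = 4.222
Step 7: 0.96 × 1.280⁷ = 5.404

0.960rem, 1.229rem, 1.573rem, 2.013rem, 2.577rem, 3.299rem, 4.222rem, 5.404rem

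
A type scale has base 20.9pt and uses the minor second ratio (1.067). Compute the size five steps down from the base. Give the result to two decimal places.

15.11pt

20.9 ÷ 1.067⁵ = 20.9 ÷ 1.38300 ≈ 15.11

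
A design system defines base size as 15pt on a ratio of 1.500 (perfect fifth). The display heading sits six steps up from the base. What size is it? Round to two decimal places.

170.86pt

15.0 × 1.500⁶ = 15.0 × 11.39062 ≈ 170.86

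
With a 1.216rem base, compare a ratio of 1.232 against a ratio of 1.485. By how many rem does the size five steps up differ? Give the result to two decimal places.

At 1.232: 1.216 × 1.232⁵ = 3.4513rem
At 1.485: 1.216 × 1.485⁵ = 8.7814rem
Difference: 8.7814 − 3.4513 = 5.3301rem

5.33rem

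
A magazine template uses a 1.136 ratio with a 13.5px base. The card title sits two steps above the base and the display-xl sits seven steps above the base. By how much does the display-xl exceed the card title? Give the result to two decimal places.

Step 2: 13.5 × 1.136² = 17.4217px
Step 7: 13.5 × 1.136⁷ = 32.9596px
Difference: 32.9596 − 17.4217 = 15.5379px

15.54px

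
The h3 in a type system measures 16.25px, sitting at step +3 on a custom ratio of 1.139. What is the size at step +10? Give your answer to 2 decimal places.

40.41px

The gap is 10 − (3) = 7 steps, so the factor is 1.139^7.
16.25 × 1.139⁷ = 16.25 × 2.48694 ≈ 40.413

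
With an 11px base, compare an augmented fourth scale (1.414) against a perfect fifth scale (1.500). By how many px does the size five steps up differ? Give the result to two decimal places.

21.35px

Augmented fourth: 11.0 × 1.414⁵ = 62.1784px
Perfect fifth: 11.0 × 1.500⁵ = 83.5312px
Difference: 83.5312 − 62.1784 = 21.3528px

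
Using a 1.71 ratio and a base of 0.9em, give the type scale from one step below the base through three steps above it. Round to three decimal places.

0.526em, 0.900em, 1.539em, 2.632em, 4.500em

Step -1: 0.9 ÷ 1.71 = 0.526
Step 0: 0.9em
Step 1: 0.9 × 1.71 = 1.539
Step 2: 0.9 × 1.71² = 2.632
Step 3: 0.9 × 1.71³ = 4.500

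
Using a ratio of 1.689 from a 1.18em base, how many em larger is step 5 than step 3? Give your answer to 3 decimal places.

10.534em

Step 3: 1.18 × 1.689³ = 5.68553em
Step 5: 1.18 × 1.689⁵ = 16.21923em
Difference: 16.21923 − 5.68553 = 10.53370em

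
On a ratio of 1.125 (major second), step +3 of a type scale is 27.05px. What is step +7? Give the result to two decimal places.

43.33px

Moving from step +3 to step +7 is 4 steps up, so multiply by r⁴.
27.05 × 1.125⁴ = 27.05 × 1.60181 ≈ 43.329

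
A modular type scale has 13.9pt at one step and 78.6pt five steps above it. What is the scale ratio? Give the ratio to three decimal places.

r⁵ = 78.6 / 13.9, so r = (78.6/13.9)^(1/5).
r = 5.6547^(1/5) ≈ 1.4141

1.414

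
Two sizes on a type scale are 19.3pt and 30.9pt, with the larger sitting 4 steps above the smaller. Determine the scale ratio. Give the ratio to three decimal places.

The ratio satisfies 19.3 × r⁴ = 30.9, so r = (30.9 / 19.3)^(1/4).
r = 1.6010^(1/4) ≈ 1.1249

1.125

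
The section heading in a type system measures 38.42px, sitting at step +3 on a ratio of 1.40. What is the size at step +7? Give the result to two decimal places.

Moving from step +3 to step +7 is 4 steps up, so multiply by r⁴.
38.42 × 1.40⁴ = 38.42 × 3.84160 ≈ 147.594

147.59px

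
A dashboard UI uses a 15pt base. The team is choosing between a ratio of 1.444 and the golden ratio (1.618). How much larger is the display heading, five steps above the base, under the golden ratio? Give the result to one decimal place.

72.2pt

At 1.444: 15.0 × 1.444⁵ = 94.173pt
Golden ratio: 15.0 × 1.618⁵ = 166.335pt
Difference: 166.335 − 94.173 = 72.162pt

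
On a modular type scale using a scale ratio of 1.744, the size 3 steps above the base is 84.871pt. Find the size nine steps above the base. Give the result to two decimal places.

2388.02pt

Moving from step +3 to step +9 is 6 steps up, so multiply by r⁶.
84.871 × 1.744⁶ = 84.871 × 28.13707 ≈ 2388.021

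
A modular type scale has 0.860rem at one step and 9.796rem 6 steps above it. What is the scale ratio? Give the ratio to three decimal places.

1.500

r⁶ = 9.796 / 0.860, so r = (9.796/0.860)^(1/6).
r = 11.3907^(1/6) ≈ 1.5000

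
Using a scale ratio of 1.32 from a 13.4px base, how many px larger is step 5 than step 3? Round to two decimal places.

Step 3: 13.4 × 1.32³ = 30.8196px
Step 5: 13.4 × 1.32⁵ = 53.7000px
Difference: 53.7000 − 30.8196 = 22.8804px

22.88px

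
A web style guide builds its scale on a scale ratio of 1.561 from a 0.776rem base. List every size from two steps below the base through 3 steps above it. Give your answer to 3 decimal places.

0.318rem, 0.497rem, 0.776rem, 1.211rem, 1.891rem, 2.952rem

Step -2: 0.776 ÷ 1.561² = 0.318
Step -1: 0.776 ÷ 1.561 = 0.497
Step 0: 0.776rem
Step 1: 0.776 × 1.561 = 1.211
Step 2: 0.776 × 1.561² = 1.891
Step 3: 0.776 × 1.561³ = 2.952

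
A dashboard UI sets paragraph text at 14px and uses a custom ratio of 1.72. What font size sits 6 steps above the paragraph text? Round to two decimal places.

362.49px

Each step on a modular scale multiplies by the ratio, so the size n steps from the base is base × ratioⁿ.
14.0 × 1.72⁶ = 14.0 × 25.89230 ≈ 362.49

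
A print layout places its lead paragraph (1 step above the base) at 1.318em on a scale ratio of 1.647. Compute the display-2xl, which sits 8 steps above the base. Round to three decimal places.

43.328em

1.318 × 1.647⁷ = 1.318 × 32.87420 ≈ 43.328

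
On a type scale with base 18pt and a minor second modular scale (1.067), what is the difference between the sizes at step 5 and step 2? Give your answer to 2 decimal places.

4.40pt

Step 2: 18.0 × 1.067² = 20.4928pt
Step 5: 18.0 × 1.067⁵ = 24.8940pt
Difference: 24.8940 − 20.4928 = 4.4012pt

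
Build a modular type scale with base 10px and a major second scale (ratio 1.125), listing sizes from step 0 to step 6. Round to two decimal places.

10.00px, 11.25px, 12.66px, 14.24px, 16.02px, 18.02px, 20.27px

Step 0: 10px
Step 1: 10.0 × 1.125 = 11.25
Step 2: 10.0 × 1.125² = 12.66
Step 3: 10.0 × 1.125³ = 14.24
Step 4: 10.0 × 1.125⁴ = 16.02
Step 5: 10.0 × 1.125⁵ = 18.02
Step 6: 10.0 × 1.125⁶ = 20.27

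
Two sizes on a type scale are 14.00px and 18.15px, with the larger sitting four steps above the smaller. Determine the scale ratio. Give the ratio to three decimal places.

The ratio satisfies 14.00 × r⁴ = 18.15, so r = (18.15 / 14.00)^(1/4).
r = 1.2964^(1/4) ≈ 1.0671

1.067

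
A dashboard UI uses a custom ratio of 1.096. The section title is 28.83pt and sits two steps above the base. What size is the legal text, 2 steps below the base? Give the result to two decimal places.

19.98pt

28.83 ÷ 1.096⁴ = 28.83 ÷ 1.44292 ≈ 19.980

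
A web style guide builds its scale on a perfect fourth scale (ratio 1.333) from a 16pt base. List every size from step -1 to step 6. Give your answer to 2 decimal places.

12.00pt, 16.00pt, 21.33pt, 28.43pt, 37.90pt, 50.52pt, 67.34pt, 89.76pt

Step -1: 16.0 ÷ 1.333 = 12.00
Step 0: 16pt
Step 1: 16.0 × 1.333 = 21.33
Step 2: 16.0 × 1.333² = 28.43
Step 3: 16.0 × 1.333³ = 37.90
Step 4: 16.0 × 1.333⁴ = 50.52
Step 5: 16.0 × 1.333⁵ = 67.34
Step 6: 16.0 × 1.333⁶ = 89.76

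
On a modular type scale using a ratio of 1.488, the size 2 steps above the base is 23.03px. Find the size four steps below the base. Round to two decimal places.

23.03 ÷ 1.488⁶ = 23.03 ÷ 10.85469 ≈ 2.122

2.12px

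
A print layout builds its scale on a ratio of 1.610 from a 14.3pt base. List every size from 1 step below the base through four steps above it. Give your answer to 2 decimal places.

Step -1: 14.3 ÷ 1.610 = 8.88
Step 0: 14.3pt
Step 1: 14.3 × 1.610 = 23.02
Step 2: 14.3 × 1.610² = 37.07
Step 3: 14.3 × 1.610³ = 59.68
Step 4: 14.3 × 1.610⁴ = 96.08

8.88pt, 14.30pt, 23.02pt, 37.07pt, 59.68pt, 96.08pt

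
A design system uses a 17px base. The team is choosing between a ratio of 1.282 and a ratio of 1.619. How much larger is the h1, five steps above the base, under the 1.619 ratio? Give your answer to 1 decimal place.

At 1.282: 17.0 × 1.282⁵ = 58.869px
At 1.619: 17.0 × 1.619⁵ = 189.096px
Difference: 189.096 − 58.869 = 130.227px

130.2px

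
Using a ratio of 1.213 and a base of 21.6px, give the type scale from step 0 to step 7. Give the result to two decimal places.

21.60px, 26.20px, 31.78px, 38.55px, 46.76px, 56.72px, 68.80px, 83.46px

Step 0: 21.6px
Step 1: 21.6 × 1.213 = 26.20
Step 2: 21.6 × 1.213² = 31.78
Step 3: 21.6 × 1.213³ = 38.55
Step 4: 21.6 × 1.213⁴ = 46.76
Step 5: 21.6 × 1.213⁵ = 56.72
Step 6: 21.6 × 1.213⁶ = 68.80
Step 7: 21.6 × 1.213⁷ = 83.46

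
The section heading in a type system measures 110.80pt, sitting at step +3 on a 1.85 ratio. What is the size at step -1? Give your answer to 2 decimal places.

9.46pt

Moving from step +3 to step -1 is 4 steps down, so divide by r⁴.
110.80 ÷ 1.85⁴ = 110.80 ÷ 11.71351 ≈ 9.459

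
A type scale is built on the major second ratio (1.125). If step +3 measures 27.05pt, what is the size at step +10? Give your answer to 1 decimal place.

27.05 × 1.125⁷ = 27.05 × 2.28070 ≈ 61.693

61.7pt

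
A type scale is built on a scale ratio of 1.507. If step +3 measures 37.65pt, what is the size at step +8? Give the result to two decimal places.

37.65 × 1.507⁵ = 37.65 × 7.77260 ≈ 292.638

292.64pt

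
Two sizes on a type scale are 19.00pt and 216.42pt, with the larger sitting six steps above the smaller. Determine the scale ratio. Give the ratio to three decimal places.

1.500

The ratio satisfies 19.00 × r⁶ = 216.42, so r = (216.42 / 19.00)^(1/6).
r = 11.3905^(1/6) ≈ 1.5000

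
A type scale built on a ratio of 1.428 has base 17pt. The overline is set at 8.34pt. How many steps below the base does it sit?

1.428ⁿ = 17 / 8.34 = 2.0384
n = ln(2.0384) / ln(1.428) = 0.7122 / 0.3563 ≈ 2.00

2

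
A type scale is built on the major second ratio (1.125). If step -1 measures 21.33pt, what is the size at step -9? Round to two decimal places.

21.33 ÷ 1.125⁸ = 21.33 ÷ 2.56578 ≈ 8.313

8.31pt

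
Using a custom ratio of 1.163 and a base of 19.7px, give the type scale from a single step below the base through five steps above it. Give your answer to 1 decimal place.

16.9px, 19.7px, 22.9px, 26.6px, 31.0px, 36.0px, 41.9px

Step -1: 19.7 ÷ 1.163 = 16.9
Step 0: 19.7px
Step 1: 19.7 × 1.163 = 22.9
Step 2: 19.7 × 1.163² = 26.6
Step 3: 19.7 × 1.163³ = 31.0
Step 4: 19.7 × 1.163⁴ = 36.0
Step 5: 19.7 × 1.163⁵ = 41.9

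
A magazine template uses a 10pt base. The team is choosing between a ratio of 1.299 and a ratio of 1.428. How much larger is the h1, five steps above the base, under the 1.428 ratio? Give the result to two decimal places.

22.39pt

At 1.299: 10.0 × 1.299⁵ = 36.9867pt
At 1.428: 10.0 × 1.428⁵ = 59.3801pt
Difference: 59.3801 − 36.9867 = 22.3934pt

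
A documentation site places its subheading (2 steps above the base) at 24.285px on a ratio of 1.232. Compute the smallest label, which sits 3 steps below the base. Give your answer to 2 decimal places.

8.56px

24.285 ÷ 1.232⁵ = 24.285 ÷ 2.83827 ≈ 8.556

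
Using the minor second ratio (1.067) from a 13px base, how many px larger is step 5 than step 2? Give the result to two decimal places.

3.18px

Step 2: 13.0 × 1.067² = 14.8004px
Step 5: 13.0 × 1.067⁵ = 17.9790px
Difference: 17.9790 − 14.8004 = 3.1786px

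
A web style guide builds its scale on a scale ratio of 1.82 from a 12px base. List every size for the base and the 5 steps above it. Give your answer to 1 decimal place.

Step 0: 12px
Step 1: 12.0 × 1.82 = 21.8
Step 2: 12.0 × 1.82² = 39.7
Step 3: 12.0 × 1.82³ = 72.3
Step 4: 12.0 × 1.82⁴ = 131.7
Step 5: 12.0 × 1.82⁵ = 239.6

12.0px, 21.8px, 39.7px, 72.3px, 131.7px, 239.6px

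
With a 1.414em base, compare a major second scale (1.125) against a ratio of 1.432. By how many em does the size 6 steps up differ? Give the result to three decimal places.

Major second: 1.414 × 1.125⁶ = 2.86658em
At 1.432: 1.414 × 1.432⁶ = 12.19291em
Difference: 12.19291 − 2.86658 = 9.32633em

9.326em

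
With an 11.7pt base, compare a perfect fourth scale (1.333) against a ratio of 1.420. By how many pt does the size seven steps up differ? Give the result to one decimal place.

48.7pt

Perfect fourth: 11.7 × 1.333⁷ = 87.498pt
At 1.420: 11.7 × 1.420⁷ = 136.209pt
Difference: 136.209 − 87.498 = 48.711pt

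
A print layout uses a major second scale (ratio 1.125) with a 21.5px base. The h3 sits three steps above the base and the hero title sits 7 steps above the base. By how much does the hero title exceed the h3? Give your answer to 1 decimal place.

Step 3: 21.5 × 1.125³ = 30.612px
Step 7: 21.5 × 1.125⁷ = 49.035px
Difference: 49.035 − 30.612 = 18.423px

18.4px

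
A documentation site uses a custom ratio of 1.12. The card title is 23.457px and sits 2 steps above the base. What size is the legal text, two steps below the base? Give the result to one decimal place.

Moving from step +2 to step -2 is 4 steps down, so divide by r⁴.
23.457 ÷ 1.12⁴ = 23.457 ÷ 1.57352 ≈ 14.907

14.9px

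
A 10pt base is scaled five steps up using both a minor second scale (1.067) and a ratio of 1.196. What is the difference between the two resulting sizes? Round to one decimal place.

Minor second: 10.0 × 1.067⁵ = 13.830pt
At 1.196: 10.0 × 1.196⁵ = 24.471pt
Difference: 24.471 − 13.830 = 10.641pt

10.6pt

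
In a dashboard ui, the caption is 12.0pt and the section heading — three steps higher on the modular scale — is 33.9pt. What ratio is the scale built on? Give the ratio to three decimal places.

1.414

r³ = 33.9 / 12.0, so r = (33.9/12.0)^(1/3).
r = 2.8250^(1/3) ≈ 1.4136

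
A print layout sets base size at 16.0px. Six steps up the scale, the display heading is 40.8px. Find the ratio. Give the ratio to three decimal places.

1.169

r⁶ = 40.8 / 16.0, so r = (40.8/16.0)^(1/6).
r = 2.5500^(1/6) ≈ 1.1688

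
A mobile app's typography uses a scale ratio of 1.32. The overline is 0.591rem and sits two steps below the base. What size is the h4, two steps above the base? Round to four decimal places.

1.7943rem

0.591 × 1.32⁴ = 0.591 × 3.03596 ≈ 1.7943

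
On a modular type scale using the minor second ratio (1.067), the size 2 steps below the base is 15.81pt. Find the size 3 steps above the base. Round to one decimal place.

15.81 × 1.067⁵ = 15.81 × 1.38300 ≈ 21.865

21.9pt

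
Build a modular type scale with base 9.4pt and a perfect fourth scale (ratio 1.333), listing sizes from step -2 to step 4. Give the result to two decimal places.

Step -2: 9.4 ÷ 1.333² = 5.29
Step -1: 9.4 ÷ 1.333 = 7.05
Step 0: 9.4pt
Step 1: 9.4 × 1.333 = 12.53
Step 2: 9.4 × 1.333² = 16.70
Step 3: 9.4 × 1.333³ = 22.26
Step 4: 9.4 × 1.333⁴ = 29.68

5.29pt, 7.05pt, 9.40pt, 12.53pt, 16.70pt, 22.26pt, 29.68pt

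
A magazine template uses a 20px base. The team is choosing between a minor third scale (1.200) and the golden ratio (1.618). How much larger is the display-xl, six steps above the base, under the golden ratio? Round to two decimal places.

Minor third: 20.0 × 1.200⁶ = 59.7197px
Golden ratio: 20.0 × 1.618⁶ = 358.8402px
Difference: 358.8402 − 59.7197 = 299.1205px

299.12px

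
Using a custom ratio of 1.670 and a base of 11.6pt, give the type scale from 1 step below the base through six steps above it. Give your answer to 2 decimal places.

Step -1: 11.6 ÷ 1.670 = 6.95
Step 0: 11.6pt
Step 1: 11.6 × 1.670 = 19.37
Step 2: 11.6 × 1.670² = 32.35
Step 3: 11.6 × 1.670³ = 54.03
Step 4: 11.6 × 1.670⁴ = 90.22
Step 5: 11.6 × 1.670⁵ = 150.67
Step 6: 11.6 × 1.670⁶ = 251.63

6.95pt, 11.60pt, 19.37pt, 32.35pt, 54.03pt, 90.22pt, 150.67pt, 251.63pt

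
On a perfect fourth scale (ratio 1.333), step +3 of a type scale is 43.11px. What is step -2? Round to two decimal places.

43.11 ÷ 1.333⁵ = 43.11 ÷ 4.20873 ≈ 10.243

10.24px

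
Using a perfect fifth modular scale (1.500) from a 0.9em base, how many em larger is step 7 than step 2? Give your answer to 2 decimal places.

Step 2: 0.9 × 1.500² = 2.0250em
Step 7: 0.9 × 1.500⁷ = 15.3773em
Difference: 15.3773 − 2.0250 = 13.3523em

13.35em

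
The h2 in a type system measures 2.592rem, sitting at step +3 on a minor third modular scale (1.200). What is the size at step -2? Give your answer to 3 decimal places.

Moving from step +3 to step -2 is 5 steps down, so divide by r⁵.
2.592 ÷ 1.200⁵ = 2.592 ÷ 2.48832 ≈ 1.042

1.042rem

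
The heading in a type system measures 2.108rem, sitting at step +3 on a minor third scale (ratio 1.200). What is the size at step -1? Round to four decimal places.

1.0166rem

The gap is -1 − (3) = -4 steps, so the factor is 1.200^-4.
2.108 ÷ 1.200⁴ = 2.108 ÷ 2.07360 ≈ 1.0166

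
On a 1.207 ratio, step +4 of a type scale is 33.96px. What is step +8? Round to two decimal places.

The gap is 8 − (4) = 4 steps, so the factor is 1.207^4.
33.96 × 1.207⁴ = 33.96 × 2.12241 ≈ 72.077

72.08px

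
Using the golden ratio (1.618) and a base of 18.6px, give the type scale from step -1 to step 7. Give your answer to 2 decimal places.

Step -1: 18.6 ÷ 1.618 = 11.50
Step 0: 18.6px
Step 1: 18.6 × 1.618 = 30.09
Step 2: 18.6 × 1.618² = 48.69
Step 3: 18.6 × 1.618³ = 78.79
Step 4: 18.6 × 1.618⁴ = 127.48
Step 5: 18.6 × 1.618⁵ = 206.26
Step 6: 18.6 × 1.618⁶ = 333.72
Step 7: 18.6 × 1.618⁷ = 539.96

11.50px, 18.60px, 30.09px, 48.69px, 78.79px, 127.48px, 206.26px, 333.72px, 539.96px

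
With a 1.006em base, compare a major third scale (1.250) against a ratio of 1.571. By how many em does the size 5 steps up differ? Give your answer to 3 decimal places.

6.557em

Major third: 1.006 × 1.250⁵ = 3.07007em
At 1.571: 1.006 × 1.571⁵ = 9.62673em
Difference: 9.62673 − 3.07007 = 6.55666em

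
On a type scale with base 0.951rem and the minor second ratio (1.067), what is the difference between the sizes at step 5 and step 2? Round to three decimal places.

Step 2: 0.951 × 1.067² = 1.08270rem
Step 5: 0.951 × 1.067⁵ = 1.31523rem
Difference: 1.31523 − 1.08270 = 0.23253rem

0.233rem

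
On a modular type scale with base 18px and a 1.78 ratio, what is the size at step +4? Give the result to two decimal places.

180.70px

18.0 × 1.78⁴ = 18.0 × 10.03876 ≈ 180.70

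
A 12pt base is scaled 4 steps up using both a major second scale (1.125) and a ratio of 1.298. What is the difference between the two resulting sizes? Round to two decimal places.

14.84pt

Major second: 12.0 × 1.125⁴ = 19.2217pt
At 1.298: 12.0 × 1.298⁴ = 34.0628pt
Difference: 34.0628 − 19.2217 = 14.8411pt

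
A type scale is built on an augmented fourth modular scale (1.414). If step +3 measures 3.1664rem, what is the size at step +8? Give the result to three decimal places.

17.898rem

Moving from step +3 to step +8 is 5 steps up, so multiply by r⁵.
3.1664 × 1.414⁵ = 3.1664 × 5.65258 ≈ 17.898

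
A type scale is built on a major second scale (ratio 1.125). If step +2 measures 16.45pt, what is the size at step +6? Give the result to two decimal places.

26.35pt

16.45 × 1.125⁴ = 16.45 × 1.60181 ≈ 26.350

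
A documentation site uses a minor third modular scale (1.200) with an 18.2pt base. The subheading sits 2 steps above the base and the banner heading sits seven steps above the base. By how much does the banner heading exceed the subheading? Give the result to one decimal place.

Step 2: 18.2 × 1.200² = 26.208pt
Step 7: 18.2 × 1.200⁷ = 65.214pt
Difference: 65.214 − 26.208 = 39.006pt

39.0pt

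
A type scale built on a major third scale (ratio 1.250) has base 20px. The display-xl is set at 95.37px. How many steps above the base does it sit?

7

1.250ⁿ = 95.37 / 20 = 4.7685
n = ln(4.7685) / ln(1.250) = 1.5620 / 0.2231 ≈ 7.00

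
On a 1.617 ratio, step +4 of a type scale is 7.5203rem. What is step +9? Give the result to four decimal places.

7.5203 × 1.617⁵ = 7.5203 × 11.05478 ≈ 83.1353

83.1353rem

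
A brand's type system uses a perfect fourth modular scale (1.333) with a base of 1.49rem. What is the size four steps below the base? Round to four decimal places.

Every step multiplies by the scale ratio.
1.49 ÷ 1.333⁴ = 1.49 ÷ 3.15733 ≈ 0.4719

0.4719rem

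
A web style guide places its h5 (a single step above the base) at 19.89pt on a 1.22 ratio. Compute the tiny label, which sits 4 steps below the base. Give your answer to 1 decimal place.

19.89 ÷ 1.22⁵ = 19.89 ÷ 2.70271 ≈ 7.359

7.4pt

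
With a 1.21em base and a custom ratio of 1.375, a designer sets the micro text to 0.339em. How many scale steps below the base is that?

1.375ⁿ = 1.21 / 0.339 = 3.5693
n = ln(3.5693) / ln(1.375) = 1.2724 / 0.3185 ≈ 4.00

4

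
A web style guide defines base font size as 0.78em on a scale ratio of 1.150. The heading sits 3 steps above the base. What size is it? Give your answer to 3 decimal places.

A modular type scale is a geometric sequence: sizeₙ = base × rⁿ.
0.78 × 1.150³ = 0.78 × 1.52087 ≈ 1.186

1.186em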